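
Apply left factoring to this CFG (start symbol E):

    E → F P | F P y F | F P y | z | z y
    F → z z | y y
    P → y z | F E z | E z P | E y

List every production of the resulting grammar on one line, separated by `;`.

E → F P E' | z E''; F → z z | y y; P → y z | F E z | E P'; E' → ε | y E'''; E'' → ε | y; P' → z P | y; E''' → F | ε

E has alternatives sharing prefix 'F P': factor to E → F P E' with E' → ε | y F | y.
E has alternatives sharing prefix 'z': factor to E → z E'' with E'' → ε | y.
P has alternatives sharing prefix 'E': factor to P → E P' with P' → z P | y.
E' has alternatives sharing prefix 'y': factor to E' → y E''' with E''' → F | ε.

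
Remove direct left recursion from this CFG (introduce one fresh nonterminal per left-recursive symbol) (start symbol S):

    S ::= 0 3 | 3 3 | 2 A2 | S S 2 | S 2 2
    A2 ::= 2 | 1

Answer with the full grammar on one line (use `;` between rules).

S ::= 0 3 S' | 3 3 S' | 2 A2 S'; A2 ::= 2 | 1; S' ::= S 2 S' | 2 2 S' | ε

Directly left-recursive nonterminal: S.
For S: α = {S 2, 2 2}, β = {0 3, 3 3, 2 A2}. Rewrite as S → β S' and S' → α S' | ε.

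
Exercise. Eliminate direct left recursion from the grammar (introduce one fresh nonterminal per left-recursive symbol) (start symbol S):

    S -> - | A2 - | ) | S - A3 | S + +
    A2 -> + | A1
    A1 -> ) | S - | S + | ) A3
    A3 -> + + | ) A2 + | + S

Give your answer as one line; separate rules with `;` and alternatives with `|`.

Directly left-recursive nonterminal: S.
For S: α = {- A3, + +}, β = {-, A2 -, )}. Rewrite as S → β S' and S' → α S' | ε.

S -> - S' | A2 - S' | ) S'; A2 -> + | A1; A1 -> ) | S - | S + | ) A3; A3 -> + + | ) A2 + | + S; S' -> - A3 S' | + + S' | ε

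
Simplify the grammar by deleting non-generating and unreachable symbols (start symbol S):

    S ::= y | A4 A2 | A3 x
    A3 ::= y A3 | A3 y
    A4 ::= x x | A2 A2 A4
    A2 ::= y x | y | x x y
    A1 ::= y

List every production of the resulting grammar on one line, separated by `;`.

Generating nonterminals: {A1, A2, A4, S}.
Reachable from S after that: {A2, A4, S}.
Removed useless symbols: {A1, A3} and every production mentioning them.

S ::= y | A4 A2; A4 ::= x x | A2 A2 A4; A2 ::= y x | y | x x y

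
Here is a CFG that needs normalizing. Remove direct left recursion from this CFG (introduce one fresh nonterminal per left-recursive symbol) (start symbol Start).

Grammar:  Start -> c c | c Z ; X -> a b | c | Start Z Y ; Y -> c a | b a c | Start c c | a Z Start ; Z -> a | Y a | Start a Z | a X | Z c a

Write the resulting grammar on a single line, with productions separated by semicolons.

Z is directly left-recursive.
For Z: α = {c a}, β = {a, Y a, Start a Z, a X}. Rewrite as Z → β Z1 and Z1 → α Z1 | ε.

Start -> c c | c Z; X -> a b | c | Start Z Y; Y -> c a | b a c | Start c c | a Z Start; Z -> a Z1 | Y a Z1 | Start a Z Z1 | a X Z1; Z1 -> c a Z1 | ε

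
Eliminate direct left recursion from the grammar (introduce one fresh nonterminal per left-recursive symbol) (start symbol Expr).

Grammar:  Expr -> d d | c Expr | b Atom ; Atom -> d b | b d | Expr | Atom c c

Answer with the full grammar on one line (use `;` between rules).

Expr -> d d | c Expr | b Atom; Atom -> d b Atom1 | b d Atom1 | Expr Atom1; Atom1 -> c c Atom1 | eps

Atom is directly left-recursive.
For Atom: α = {c c}, β = {d b, b d, Expr}. Rewrite as Atom → β Atom1 and Atom1 → α Atom1 | ε.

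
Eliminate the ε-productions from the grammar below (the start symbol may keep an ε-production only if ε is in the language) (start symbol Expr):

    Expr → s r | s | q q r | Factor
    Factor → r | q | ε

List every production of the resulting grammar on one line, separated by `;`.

Expr → s r | s | q q r | Factor | ε; Factor → r | q

The nullable symbols are {Expr, Factor}.
ε ∈ L(G) since Expr is nullable, so keep Expr → ε.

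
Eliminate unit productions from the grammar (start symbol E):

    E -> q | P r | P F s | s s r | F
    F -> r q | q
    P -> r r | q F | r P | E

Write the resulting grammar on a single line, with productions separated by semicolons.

E -> q | P r | P F s | s s r | r q; F -> r q | q; P -> q | P r | P F s | s s r | r r | q F | r P | r q

Unit pairs: E ⇒* {F}; P ⇒* {E, F}.
Replace each nonterminal's rules with the union of the non-unit rules of every nonterminal it unit-derives.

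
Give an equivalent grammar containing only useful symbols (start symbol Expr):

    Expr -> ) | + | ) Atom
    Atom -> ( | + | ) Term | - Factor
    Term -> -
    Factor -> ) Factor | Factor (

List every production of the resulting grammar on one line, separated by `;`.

Expr -> ) | + | ) Atom; Atom -> ( | + | ) Term; Term -> -

Generating nonterminals: {Atom, Expr, Term}.
Reachable from Expr after that: {Atom, Expr, Term}.
Removed useless symbols: {Factor} and every production mentioning them.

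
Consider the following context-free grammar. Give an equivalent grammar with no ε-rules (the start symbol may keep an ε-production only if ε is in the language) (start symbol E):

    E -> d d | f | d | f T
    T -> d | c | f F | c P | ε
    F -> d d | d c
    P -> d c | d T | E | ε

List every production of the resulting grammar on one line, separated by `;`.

E -> d d | f | d | f T; T -> d | c | f F | c P; F -> d d | d c; P -> d c | d T | d | E

Nullable set = {P, T}.
ε ∉ L(G), so no ε-production is kept.
Expand every rule over subsets of its nullable positions: P → d T gives d T | d.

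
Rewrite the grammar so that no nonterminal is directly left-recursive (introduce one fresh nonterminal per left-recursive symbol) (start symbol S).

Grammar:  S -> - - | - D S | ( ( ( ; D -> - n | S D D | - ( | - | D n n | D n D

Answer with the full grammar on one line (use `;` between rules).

S -> - - | - D S | ( ( (; D -> - n D' | S D D D' | - ( D' | - D'; D' -> n n D' | n D D' | ε

Directly left-recursive nonterminal: D.
For D: α = {n n, n D}, β = {- n, S D D, - (, -}. Rewrite as D → β D' and D' → α D' | ε.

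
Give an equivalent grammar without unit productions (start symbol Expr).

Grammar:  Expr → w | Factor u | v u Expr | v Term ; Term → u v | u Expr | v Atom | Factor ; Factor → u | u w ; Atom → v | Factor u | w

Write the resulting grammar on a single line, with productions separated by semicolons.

Expr → w | Factor u | v u Expr | v Term; Term → u v | u Expr | v Atom | u | u w; Factor → u | u w; Atom → v | Factor u | w

Unit pairs: Term ⇒* {Factor}.
For each unit pair (A, B), copy every non-unit production of B to A, then drop all unit productions.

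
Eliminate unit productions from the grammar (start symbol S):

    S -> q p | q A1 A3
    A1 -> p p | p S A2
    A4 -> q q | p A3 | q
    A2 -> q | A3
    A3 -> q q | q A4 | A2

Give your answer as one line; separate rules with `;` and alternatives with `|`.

Unit pairs: A2 ⇒* {A3}; A3 ⇒* {A2}.
Replace each nonterminal's rules with the union of the non-unit rules of every nonterminal it unit-derives.

S -> q p | q A1 A3; A1 -> p p | p S A2; A4 -> q q | p A3 | q; A2 -> q | q q | q A4; A3 -> q | q q | q A4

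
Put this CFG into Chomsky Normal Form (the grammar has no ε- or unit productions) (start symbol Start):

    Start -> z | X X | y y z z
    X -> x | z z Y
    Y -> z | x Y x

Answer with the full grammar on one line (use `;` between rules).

Start -> z | X X | X1 Y1; X -> x | X2 Y3; Y -> z | X3 Y4; X1 -> y; X2 -> z; X3 -> x; Y1 -> X1 Y2; Y2 -> X2 X2; Y3 -> X2 Y; Y4 -> Y X3

Introduce a nonterminal for each terminal appearing in a rule of length ≥ 2: X1 → y, X2 → z, X3 → x.
Binarize each right-hand side of length ≥ 3 by chaining fresh nonterminals (Y1, Y2, …): affected rules were Start → X1 X1 X2 X2; X → X2 X2 Y; Y → X3 Y X3.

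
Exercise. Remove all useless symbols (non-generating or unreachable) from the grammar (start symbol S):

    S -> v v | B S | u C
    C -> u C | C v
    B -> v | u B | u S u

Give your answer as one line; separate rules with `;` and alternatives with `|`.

S -> v v | B S; B -> v | u B | u S u

Generating nonterminals: {B, S}.
Reachable from S after that: {B, S}.
Removed useless symbols: {C} and every production mentioning them.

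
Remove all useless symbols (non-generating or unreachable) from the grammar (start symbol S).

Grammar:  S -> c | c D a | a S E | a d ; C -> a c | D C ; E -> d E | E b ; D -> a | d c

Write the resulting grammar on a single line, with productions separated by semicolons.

S -> c | c D a | a d; D -> a | d c

Generating nonterminals: {C, D, S}.
Reachable from S after that: {D, S}.
Removed useless symbols: {C, E} and every production mentioning them.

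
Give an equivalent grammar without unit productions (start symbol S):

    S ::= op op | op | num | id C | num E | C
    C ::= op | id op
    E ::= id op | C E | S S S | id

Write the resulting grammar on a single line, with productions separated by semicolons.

S ::= op | id op | op op | num | id C | num E; C ::= op | id op; E ::= id op | C E | S S S | id

Unit pairs: S ⇒* {C}.
For every A with A ⇒* B via unit rules, add B's non-unit alternatives to A; then delete every rule of the form X → Y.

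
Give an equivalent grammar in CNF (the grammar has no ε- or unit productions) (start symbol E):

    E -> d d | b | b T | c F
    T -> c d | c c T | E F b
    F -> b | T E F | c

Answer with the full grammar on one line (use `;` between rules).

Introduce a nonterminal for each terminal appearing in a rule of length ≥ 2: X1 → d, X2 → b, X3 → c.
Binarize each right-hand side of length ≥ 3 by chaining fresh nonterminals (Y1, Y2, …): affected rules were T → X3 X3 T; T → E F X2; F → T E F.

E -> X1 X1 | b | X2 T | X3 F; T -> X3 X1 | X3 Y1 | E Y2; F -> b | T Y3 | c; X1 -> d; X2 -> b; X3 -> c; Y1 -> X3 T; Y2 -> F X2; Y3 -> E F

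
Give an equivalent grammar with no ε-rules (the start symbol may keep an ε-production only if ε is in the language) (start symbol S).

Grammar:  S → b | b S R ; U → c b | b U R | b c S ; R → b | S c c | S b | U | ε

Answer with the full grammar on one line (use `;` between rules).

S → b | b S R | b S; U → c b | b U R | b U | b c S; R → b | S c c | S b | U

The nullable symbols are {R}.
ε ∉ L(G), so no ε-production is kept.
Add the nullable-subset variants: S → b S R gives b S R | b S. U → b U R gives b U R | b U.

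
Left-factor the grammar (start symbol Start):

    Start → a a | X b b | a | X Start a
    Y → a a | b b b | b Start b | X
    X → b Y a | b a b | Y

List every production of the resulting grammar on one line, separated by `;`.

Start has alternatives sharing prefix 'a': factor to Start → a Start1 with Start1 → a | ε.
Start has alternatives sharing prefix 'X': factor to Start → X Start2 with Start2 → b b | Start a.
Y has alternatives sharing prefix 'b': factor to Y → b Y1 with Y1 → b b | Start b.
X has alternatives sharing prefix 'b': factor to X → b X1 with X1 → Y a | a b.

Start → a Start1 | X Start2; Y → a a | X | b Y1; X → Y | b X1; Start1 → a | ε; Start2 → b b | Start a; Y1 → b b | Start b; X1 → Y a | a b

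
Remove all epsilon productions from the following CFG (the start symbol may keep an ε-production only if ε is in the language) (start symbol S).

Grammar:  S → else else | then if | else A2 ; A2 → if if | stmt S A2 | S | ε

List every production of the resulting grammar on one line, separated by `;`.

S → else else | then if | else A2 | else; A2 → if if | stmt S A2 | stmt S | S

Nullable set = {A2}.
ε ∉ L(G), so no ε-production is kept.
Expand every rule over subsets of its nullable positions: S → else A2 gives else A2 | else. A2 → stmt S A2 gives stmt S A2 | stmt S.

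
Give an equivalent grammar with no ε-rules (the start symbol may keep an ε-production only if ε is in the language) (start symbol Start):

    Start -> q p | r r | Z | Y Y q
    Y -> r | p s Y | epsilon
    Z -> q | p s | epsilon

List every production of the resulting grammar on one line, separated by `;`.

Nullable nonterminals: {Start, Y, Z}.
ε ∈ L(G) since Start is nullable, so keep Start → ε.
Add the nullable-subset variants: Start → Y Y q gives Y Y q | Y q | q. Y → p s Y gives p s Y | p s.

Start -> q p | r r | Z | Y Y q | Y q | q | ε; Y -> r | p s Y | p s; Z -> q | p s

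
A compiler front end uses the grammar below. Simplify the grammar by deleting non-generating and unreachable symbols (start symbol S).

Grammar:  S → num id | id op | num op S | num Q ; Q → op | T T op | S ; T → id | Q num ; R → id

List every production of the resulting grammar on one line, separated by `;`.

S → num id | id op | num op S | num Q; Q → op | T T op | S; T → id | Q num

Generating nonterminals: {Q, R, S, T}.
Reachable from S after that: {Q, S, T}.
Removed useless symbols: {R} and every production mentioning them.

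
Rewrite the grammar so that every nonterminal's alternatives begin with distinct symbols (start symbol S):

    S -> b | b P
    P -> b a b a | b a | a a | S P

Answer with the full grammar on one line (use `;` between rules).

S -> b S'; P -> a a | S P | b a P'; S' -> ε | P; P' -> b a | ε

S has alternatives sharing prefix 'b': factor to S → b S' with S' → ε | P.
P has alternatives sharing prefix 'b a': factor to P → b a P' with P' → b a | ε.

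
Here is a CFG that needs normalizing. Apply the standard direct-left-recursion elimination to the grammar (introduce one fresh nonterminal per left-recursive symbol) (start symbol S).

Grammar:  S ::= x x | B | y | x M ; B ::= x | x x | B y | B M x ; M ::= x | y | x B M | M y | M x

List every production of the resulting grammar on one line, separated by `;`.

S ::= x x | B | y | x M; B ::= x B' | x x B'; M ::= x M' | y M' | x B M M'; B' ::= y B' | M x B' | ε; M' ::= y M' | x M' | ε

B, M are directly left-recursive.
For B: α = {y, M x}, β = {x, x x}. Rewrite as B → β B' and B' → α B' | ε.
For M: α = {y, x}, β = {x, y, x B M}. Rewrite as M → β M' and M' → α M' | ε.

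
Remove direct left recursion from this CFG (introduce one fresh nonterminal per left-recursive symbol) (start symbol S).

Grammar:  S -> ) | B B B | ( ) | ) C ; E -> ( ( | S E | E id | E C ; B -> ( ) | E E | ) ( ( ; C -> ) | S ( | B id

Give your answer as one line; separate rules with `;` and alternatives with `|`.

S -> ) | B B B | ( ) | ) C; E -> ( ( E' | S E E'; B -> ( ) | E E | ) ( (; C -> ) | S ( | B id; E' -> id E' | C E' | ε

Directly left-recursive nonterminal: E.
For E: α = {id, C}, β = {( (, S E}. Rewrite as E → β E' and E' → α E' | ε.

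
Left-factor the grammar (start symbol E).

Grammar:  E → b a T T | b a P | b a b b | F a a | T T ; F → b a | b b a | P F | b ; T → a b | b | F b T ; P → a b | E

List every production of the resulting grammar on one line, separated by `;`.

E has alternatives sharing prefix 'b a': factor to E → b a E' with E' → T T | P | b b.
F has alternatives sharing prefix 'b': factor to F → b F' with F' → a | b a | ε.

E → F a a | T T | b a E'; F → P F | b F'; T → a b | b | F b T; P → a b | E; E' → T T | P | b b; F' → a | b a | ε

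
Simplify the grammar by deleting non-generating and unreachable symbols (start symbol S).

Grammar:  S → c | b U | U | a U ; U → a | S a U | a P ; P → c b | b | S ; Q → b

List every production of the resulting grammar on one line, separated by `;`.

S → c | b U | U | a U; U → a | S a U | a P; P → c b | b | S

Generating nonterminals: {P, Q, S, U}.
Reachable from S after that: {P, S, U}.
Removed useless symbols: {Q} and every production mentioning them.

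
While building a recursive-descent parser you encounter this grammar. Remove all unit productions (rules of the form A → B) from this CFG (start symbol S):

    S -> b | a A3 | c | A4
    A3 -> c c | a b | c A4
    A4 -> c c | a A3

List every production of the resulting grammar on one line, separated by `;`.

S -> c c | a A3 | b | c; A3 -> c c | a b | c A4; A4 -> c c | a A3

Unit pairs: S ⇒* {A4}.
For each unit pair (A, B), copy every non-unit production of B to A, then drop all unit productions.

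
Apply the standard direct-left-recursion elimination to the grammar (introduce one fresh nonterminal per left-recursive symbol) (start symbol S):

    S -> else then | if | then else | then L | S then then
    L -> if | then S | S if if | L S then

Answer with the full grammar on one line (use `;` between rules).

Directly left-recursive nonterminals: S, L.
For S: α = {then then}, β = {else then, if, then else, then L}. Rewrite as S → β S' and S' → α S' | ε.
For L: α = {S then}, β = {if, then S, S if if}. Rewrite as L → β L' and L' → α L' | ε.

S -> else then S' | if S' | then else S' | then L S'; L -> if L' | then S L' | S if if L'; S' -> then then S' | epsilon; L' -> S then L' | epsilon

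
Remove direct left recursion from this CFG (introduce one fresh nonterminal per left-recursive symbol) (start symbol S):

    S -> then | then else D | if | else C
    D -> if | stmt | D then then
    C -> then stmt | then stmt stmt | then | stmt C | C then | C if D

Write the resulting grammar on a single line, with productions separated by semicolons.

D, C are directly left-recursive.
For D: α = {then then}, β = {if, stmt}. Rewrite as D → β D' and D' → α D' | ε.
For C: α = {then, if D}, β = {then stmt, then stmt stmt, then, stmt C}. Rewrite as C → β C' and C' → α C' | ε.

S -> then | then else D | if | else C; D -> if D' | stmt D'; C -> then stmt C' | then stmt stmt C' | then C' | stmt C C'; D' -> then then D' | ε; C' -> then C' | if D C' | ε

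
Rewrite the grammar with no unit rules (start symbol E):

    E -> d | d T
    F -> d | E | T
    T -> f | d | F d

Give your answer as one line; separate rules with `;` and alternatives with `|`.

E -> d | d T; F -> d | d T | f | F d; T -> f | d | F d

Unit pairs: F ⇒* {E, T}.
For each unit pair (A, B), copy every non-unit production of B to A, then drop all unit productions.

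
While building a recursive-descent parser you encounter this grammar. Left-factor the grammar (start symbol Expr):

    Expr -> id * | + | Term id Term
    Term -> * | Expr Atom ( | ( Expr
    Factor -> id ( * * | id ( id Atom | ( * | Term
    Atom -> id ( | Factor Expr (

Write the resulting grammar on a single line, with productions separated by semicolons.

Expr -> id * | + | Term id Term; Term -> * | Expr Atom ( | ( Expr; Factor -> ( * | Term | id ( Factor1; Atom -> id ( | Factor Expr (; Factor1 -> * * | id Atom

Factor has alternatives sharing prefix 'id (': factor to Factor → id ( Factor1 with Factor1 → * * | id Atom.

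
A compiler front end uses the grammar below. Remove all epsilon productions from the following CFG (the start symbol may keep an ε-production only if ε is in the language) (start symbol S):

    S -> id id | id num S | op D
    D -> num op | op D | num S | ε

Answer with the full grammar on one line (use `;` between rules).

Nullable nonterminals: {D}.
ε ∉ L(G), so no ε-production is kept.
For each production, add variants omitting each subset of nullable occurrences: S → op D gives op D | op. D → op D gives op D | op.

S -> id id | id num S | op D | op; D -> num op | op D | op | num S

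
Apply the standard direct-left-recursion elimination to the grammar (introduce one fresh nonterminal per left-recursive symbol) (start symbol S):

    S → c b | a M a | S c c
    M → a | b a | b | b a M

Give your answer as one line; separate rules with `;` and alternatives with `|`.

S → c b S' | a M a S'; M → a | b a | b | b a M; S' → c c S' | ε

S is directly left-recursive.
For S: α = {c c}, β = {c b, a M a}. Rewrite as S → β S' and S' → α S' | ε.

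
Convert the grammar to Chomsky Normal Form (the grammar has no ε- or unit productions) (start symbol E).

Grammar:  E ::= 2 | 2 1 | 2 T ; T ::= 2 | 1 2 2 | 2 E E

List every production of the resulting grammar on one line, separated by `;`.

Introduce a nonterminal for each terminal appearing in a rule of length ≥ 2: X1 → 2, X2 → 1.
Binarize each right-hand side of length ≥ 3 by chaining fresh nonterminals (Y1, Y2, …): affected rules were T → X2 X1 X1; T → X1 E E.

E ::= 2 | X1 X2 | X1 T; T ::= 2 | X2 Y1 | X1 Y2; X1 ::= 2; X2 ::= 1; Y1 ::= X1 X1; Y2 ::= E E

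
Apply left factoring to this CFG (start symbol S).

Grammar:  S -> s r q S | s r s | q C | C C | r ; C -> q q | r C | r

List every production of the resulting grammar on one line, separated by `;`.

S -> q C | C C | r | s r S'; C -> q q | r C'; S' -> q S | s; C' -> C | ε

S has alternatives sharing prefix 's r': factor to S → s r S' with S' → q S | s.
C has alternatives sharing prefix 'r': factor to C → r C' with C' → C | ε.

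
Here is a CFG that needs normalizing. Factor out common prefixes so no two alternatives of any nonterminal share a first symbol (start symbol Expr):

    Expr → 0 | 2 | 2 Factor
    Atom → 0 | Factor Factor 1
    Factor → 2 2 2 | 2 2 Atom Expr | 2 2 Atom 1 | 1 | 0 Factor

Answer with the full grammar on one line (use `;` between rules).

Expr has alternatives sharing prefix '2': factor to Expr → 2 Expr1 with Expr1 → ε | Factor.
Factor has alternatives sharing prefix '2 2': factor to Factor → 2 2 Factor1 with Factor1 → 2 | Atom Expr | Atom 1.
Factor1 has alternatives sharing prefix 'Atom': factor to Factor1 → Atom Factor11 with Factor11 → Expr | 1.

Expr → 0 | 2 Expr1; Atom → 0 | Factor Factor 1; Factor → 1 | 0 Factor | 2 2 Factor1; Expr1 → eps | Factor; Factor1 → 2 | Atom Factor11; Factor11 → Expr | 1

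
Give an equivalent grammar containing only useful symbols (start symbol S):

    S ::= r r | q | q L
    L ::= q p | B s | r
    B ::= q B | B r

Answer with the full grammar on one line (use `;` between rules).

Generating nonterminals: {L, S}.
Reachable from S after that: {L, S}.
Removed useless symbols: {B} and every production mentioning them.

S ::= r r | q | q L; L ::= q p | r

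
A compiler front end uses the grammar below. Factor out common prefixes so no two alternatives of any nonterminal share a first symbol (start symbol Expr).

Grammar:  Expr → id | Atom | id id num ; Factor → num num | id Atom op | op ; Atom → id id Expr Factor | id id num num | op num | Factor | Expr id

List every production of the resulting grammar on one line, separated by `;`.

Expr has alternatives sharing prefix 'id': factor to Expr → id Expr1 with Expr1 → ε | id num.
Atom has alternatives sharing prefix 'id id': factor to Atom → id id Atom1 with Atom1 → Expr Factor | num num.

Expr → Atom | id Expr1; Factor → num num | id Atom op | op; Atom → op num | Factor | Expr id | id id Atom1; Expr1 → ε | id num; Atom1 → Expr Factor | num num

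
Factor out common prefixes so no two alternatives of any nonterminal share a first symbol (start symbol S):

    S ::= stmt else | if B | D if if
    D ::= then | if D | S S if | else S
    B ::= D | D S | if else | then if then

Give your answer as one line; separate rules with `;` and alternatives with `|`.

S ::= stmt else | if B | D if if; D ::= then | if D | S S if | else S; B ::= if else | then if then | D B'; B' ::= ε | S

B has alternatives sharing prefix 'D': factor to B → D B' with B' → ε | S.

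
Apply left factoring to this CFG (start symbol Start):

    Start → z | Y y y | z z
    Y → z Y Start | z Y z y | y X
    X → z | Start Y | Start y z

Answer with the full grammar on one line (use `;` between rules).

Start → Y y y | z Start1; Y → y X | z Y Y1; X → z | Start X1; Start1 → epsilon | z; Y1 → Start | z y; X1 → Y | y z

Start has alternatives sharing prefix 'z': factor to Start → z Start1 with Start1 → ε | z.
Y has alternatives sharing prefix 'z Y': factor to Y → z Y Y1 with Y1 → Start | z y.
X has alternatives sharing prefix 'Start': factor to X → Start X1 with X1 → Y | y z.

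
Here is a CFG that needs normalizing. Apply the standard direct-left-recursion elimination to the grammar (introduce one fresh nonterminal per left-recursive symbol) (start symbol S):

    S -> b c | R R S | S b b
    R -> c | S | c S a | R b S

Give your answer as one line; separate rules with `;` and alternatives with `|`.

Directly left-recursive nonterminals: S, R.
For S: α = {b b}, β = {b c, R R S}. Rewrite as S → β S' and S' → α S' | ε.
For R: α = {b S}, β = {c, S, c S a}. Rewrite as R → β R' and R' → α R' | ε.

S -> b c S' | R R S S'; R -> c R' | S R' | c S a R'; S' -> b b S' | ε; R' -> b S R' | ε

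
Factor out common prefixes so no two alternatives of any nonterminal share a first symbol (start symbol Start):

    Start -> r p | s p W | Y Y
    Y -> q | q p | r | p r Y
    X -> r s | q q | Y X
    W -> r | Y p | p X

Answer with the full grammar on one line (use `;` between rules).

Y has alternatives sharing prefix 'q': factor to Y → q Y1 with Y1 → ε | p.

Start -> r p | s p W | Y Y; Y -> r | p r Y | q Y1; X -> r s | q q | Y X; W -> r | Y p | p X; Y1 -> ε | p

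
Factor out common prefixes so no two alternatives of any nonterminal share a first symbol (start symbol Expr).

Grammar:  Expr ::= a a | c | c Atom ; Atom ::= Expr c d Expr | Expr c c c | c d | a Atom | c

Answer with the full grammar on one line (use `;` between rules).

Expr has alternatives sharing prefix 'c': factor to Expr → c Expr1 with Expr1 → ε | Atom.
Atom has alternatives sharing prefix 'Expr c': factor to Atom → Expr c Atom1 with Atom1 → d Expr | c c.
Atom has alternatives sharing prefix 'c': factor to Atom → c Atom2 with Atom2 → d | ε.

Expr ::= a a | c Expr1; Atom ::= a Atom | Expr c Atom1 | c Atom2; Expr1 ::= ε | Atom; Atom1 ::= d Expr | c c; Atom2 ::= d | ε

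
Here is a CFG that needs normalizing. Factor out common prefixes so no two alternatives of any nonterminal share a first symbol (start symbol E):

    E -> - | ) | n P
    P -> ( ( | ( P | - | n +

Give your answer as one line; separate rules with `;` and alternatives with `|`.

E -> - | ) | n P; P -> - | n + | ( P'; P' -> ( | P

P has alternatives sharing prefix '(': factor to P → ( P' with P' → ( | P.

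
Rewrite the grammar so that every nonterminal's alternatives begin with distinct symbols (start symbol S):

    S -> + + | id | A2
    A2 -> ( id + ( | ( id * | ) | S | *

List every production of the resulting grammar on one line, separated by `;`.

S -> + + | id | A2; A2 -> ) | S | * | ( id A2'; A2' -> + ( | *

A2 has alternatives sharing prefix '( id': factor to A2 → ( id A2' with A2' → + ( | *.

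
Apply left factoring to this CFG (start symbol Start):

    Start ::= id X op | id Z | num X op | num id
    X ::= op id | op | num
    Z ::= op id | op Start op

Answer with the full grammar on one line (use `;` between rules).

Start has alternatives sharing prefix 'id': factor to Start → id Start1 with Start1 → X op | Z.
Start has alternatives sharing prefix 'num': factor to Start → num Start2 with Start2 → X op | id.
X has alternatives sharing prefix 'op': factor to X → op X1 with X1 → id | ε.
Z has alternatives sharing prefix 'op': factor to Z → op Z1 with Z1 → id | Start op.

Start ::= id Start1 | num Start2; X ::= num | op X1; Z ::= op Z1; Start1 ::= X op | Z; Start2 ::= X op | id; X1 ::= id | ε; Z1 ::= id | Start op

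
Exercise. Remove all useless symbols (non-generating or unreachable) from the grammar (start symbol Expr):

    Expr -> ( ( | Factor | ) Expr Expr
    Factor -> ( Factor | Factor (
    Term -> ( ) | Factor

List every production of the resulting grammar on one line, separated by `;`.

Generating nonterminals: {Expr, Term}.
Reachable from Expr after that: {Expr}.
Removed useless symbols: {Factor, Term} and every production mentioning them.

Expr -> ( ( | ) Expr Expr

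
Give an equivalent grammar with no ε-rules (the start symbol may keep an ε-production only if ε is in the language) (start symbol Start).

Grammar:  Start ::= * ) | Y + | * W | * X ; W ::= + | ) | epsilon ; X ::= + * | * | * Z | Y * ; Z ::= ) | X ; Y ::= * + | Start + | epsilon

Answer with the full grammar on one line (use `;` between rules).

Start ::= * ) | Y + | + | * W | * | * X; W ::= + | ); X ::= + * | * | * Z | Y *; Z ::= ) | X; Y ::= * + | Start +

The nullable symbols are {W, Y}.
ε ∉ L(G), so no ε-production is kept.
Expand every rule over subsets of its nullable positions: Start → Y + gives Y + | +. Start → * W gives * W | *.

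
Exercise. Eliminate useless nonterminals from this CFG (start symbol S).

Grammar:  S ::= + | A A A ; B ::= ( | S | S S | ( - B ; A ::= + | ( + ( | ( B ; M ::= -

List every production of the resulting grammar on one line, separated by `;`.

S ::= + | A A A; B ::= ( | S | S S | ( - B; A ::= + | ( + ( | ( B

Generating nonterminals: {A, B, M, S}.
Reachable from S after that: {A, B, S}.
Removed useless symbols: {M} and every production mentioning them.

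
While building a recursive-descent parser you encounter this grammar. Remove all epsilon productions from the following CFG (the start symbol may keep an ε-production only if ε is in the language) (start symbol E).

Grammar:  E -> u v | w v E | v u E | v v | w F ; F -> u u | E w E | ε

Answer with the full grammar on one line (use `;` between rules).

E -> u v | w v E | v u E | v v | w F | w; F -> u u | E w E

The nullable symbols are {F}.
ε ∉ L(G), so no ε-production is kept.
For each production, add variants omitting each subset of nullable occurrences: E → w F gives w F | w.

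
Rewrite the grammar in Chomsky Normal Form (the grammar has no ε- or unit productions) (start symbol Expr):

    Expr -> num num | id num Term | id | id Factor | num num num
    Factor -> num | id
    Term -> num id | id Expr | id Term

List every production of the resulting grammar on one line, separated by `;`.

Introduce a nonterminal for each terminal appearing in a rule of length ≥ 2: X1 → num, X2 → id.
Binarize each right-hand side of length ≥ 3 by chaining fresh nonterminals (Y1, Y2, …): affected rules were Expr → X2 X1 Term; Expr → X1 X1 X1.

Expr -> X1 X1 | X2 Y1 | id | X2 Factor | X1 Y2; Factor -> num | id; Term -> X1 X2 | X2 Expr | X2 Term; X1 -> num; X2 -> id; Y1 -> X1 Term; Y2 -> X1 X1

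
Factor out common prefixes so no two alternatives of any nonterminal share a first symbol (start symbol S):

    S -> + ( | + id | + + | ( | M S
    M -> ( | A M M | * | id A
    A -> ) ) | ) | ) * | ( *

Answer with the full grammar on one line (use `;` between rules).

S has alternatives sharing prefix '+': factor to S → + S' with S' → ( | id | +.
A has alternatives sharing prefix ')': factor to A → ) A' with A' → ) | ε | *.

S -> ( | M S | + S'; M -> ( | A M M | * | id A; A -> ( * | ) A'; S' -> ( | id | +; A' -> ) | epsilon | *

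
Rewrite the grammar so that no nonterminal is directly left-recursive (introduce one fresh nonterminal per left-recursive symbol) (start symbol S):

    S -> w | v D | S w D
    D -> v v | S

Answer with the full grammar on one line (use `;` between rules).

Left recursion appears on S.
For S: α = {w D}, β = {w, v D}. Rewrite as S → β S' and S' → α S' | ε.

S -> w S' | v D S'; D -> v v | S; S' -> w D S' | ε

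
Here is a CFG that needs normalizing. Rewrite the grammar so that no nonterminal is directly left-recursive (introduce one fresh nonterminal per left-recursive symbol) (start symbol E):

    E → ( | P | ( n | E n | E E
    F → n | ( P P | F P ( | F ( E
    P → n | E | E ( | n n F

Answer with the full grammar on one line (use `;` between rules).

E → ( E' | P E' | ( n E'; F → n F' | ( P P F'; P → n | E | E ( | n n F; E' → n E' | E E' | eps; F' → P ( F' | ( E F' | eps

Left recursion appears on E, F.
For E: α = {n, E}, β = {(, P, ( n}. Rewrite as E → β E' and E' → α E' | ε.
For F: α = {P (, ( E}, β = {n, ( P P}. Rewrite as F → β F' and F' → α F' | ε.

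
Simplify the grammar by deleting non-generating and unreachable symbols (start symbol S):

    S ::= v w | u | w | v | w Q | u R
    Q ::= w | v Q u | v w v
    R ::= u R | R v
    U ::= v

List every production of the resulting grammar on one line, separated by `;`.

S ::= v w | u | w | v | w Q; Q ::= w | v Q u | v w v

Generating nonterminals: {Q, S, U}.
Reachable from S after that: {Q, S}.
Removed useless symbols: {R, U} and every production mentioning them.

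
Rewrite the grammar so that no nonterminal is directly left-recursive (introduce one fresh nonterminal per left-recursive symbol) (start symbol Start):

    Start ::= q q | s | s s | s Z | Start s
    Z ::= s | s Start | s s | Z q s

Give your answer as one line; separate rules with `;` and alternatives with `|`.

Start ::= q q Start1 | s Start1 | s s Start1 | s Z Start1; Z ::= s Z1 | s Start Z1 | s s Z1; Start1 ::= s Start1 | ε; Z1 ::= q s Z1 | ε

Left recursion appears on Start, Z.
For Start: α = {s}, β = {q q, s, s s, s Z}. Rewrite as Start → β Start1 and Start1 → α Start1 | ε.
For Z: α = {q s}, β = {s, s Start, s s}. Rewrite as Z → β Z1 and Z1 → α Z1 | ε.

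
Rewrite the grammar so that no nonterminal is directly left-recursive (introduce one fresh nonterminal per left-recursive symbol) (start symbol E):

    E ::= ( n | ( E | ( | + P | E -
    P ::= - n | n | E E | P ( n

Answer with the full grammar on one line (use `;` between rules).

E ::= ( n E' | ( E E' | ( E' | + P E'; P ::= - n P' | n P' | E E P'; E' ::= - E' | ε; P' ::= ( n P' | ε

Directly left-recursive nonterminals: E, P.
For E: α = {-}, β = {( n, ( E, (, + P}. Rewrite as E → β E' and E' → α E' | ε.
For P: α = {( n}, β = {- n, n, E E}. Rewrite as P → β P' and P' → α P' | ε.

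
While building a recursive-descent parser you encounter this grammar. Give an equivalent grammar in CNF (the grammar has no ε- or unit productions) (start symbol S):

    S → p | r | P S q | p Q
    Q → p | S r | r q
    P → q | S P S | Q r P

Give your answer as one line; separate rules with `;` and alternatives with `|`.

Introduce a nonterminal for each terminal appearing in a rule of length ≥ 2: X1 → q, X2 → p, X3 → r.
Binarize each right-hand side of length ≥ 3 by chaining fresh nonterminals (Y1, Y2, …): affected rules were S → P S X1; P → S P S; P → Q X3 P.

S → p | r | P Y1 | X2 Q; Q → p | S X3 | X3 X1; P → q | S Y2 | Q Y3; X1 → q; X2 → p; X3 → r; Y1 → S X1; Y2 → P S; Y3 → X3 P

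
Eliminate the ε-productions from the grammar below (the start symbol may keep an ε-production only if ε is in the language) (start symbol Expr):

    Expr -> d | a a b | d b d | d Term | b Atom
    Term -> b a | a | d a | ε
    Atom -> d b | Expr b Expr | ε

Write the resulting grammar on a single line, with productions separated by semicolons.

Nullable nonterminals: {Atom, Term}.
ε ∉ L(G), so no ε-production is kept.
Add the nullable-subset variants: Expr → b Atom gives b Atom | b.

Expr -> d | a a b | d b d | d Term | b Atom | b; Term -> b a | a | d a; Atom -> d b | Expr b Expr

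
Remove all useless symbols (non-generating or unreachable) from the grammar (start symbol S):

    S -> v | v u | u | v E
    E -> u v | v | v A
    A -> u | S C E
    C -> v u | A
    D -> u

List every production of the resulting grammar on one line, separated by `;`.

Generating nonterminals: {A, C, D, E, S}.
Reachable from S after that: {A, C, E, S}.
Removed useless symbols: {D} and every production mentioning them.

S -> v | v u | u | v E; E -> u v | v | v A; A -> u | S C E; C -> v u | A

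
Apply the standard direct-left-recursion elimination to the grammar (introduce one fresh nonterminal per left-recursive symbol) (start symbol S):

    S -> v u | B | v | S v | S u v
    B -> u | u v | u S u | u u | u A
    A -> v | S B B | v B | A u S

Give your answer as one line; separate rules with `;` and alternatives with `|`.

S -> v u S' | B S' | v S'; B -> u | u v | u S u | u u | u A; A -> v A' | S B B A' | v B A'; S' -> v S' | u v S' | ε; A' -> u S A' | ε

Left recursion appears on S, A.
For S: α = {v, u v}, β = {v u, B, v}. Rewrite as S → β S' and S' → α S' | ε.
For A: α = {u S}, β = {v, S B B, v B}. Rewrite as A → β A' and A' → α A' | ε.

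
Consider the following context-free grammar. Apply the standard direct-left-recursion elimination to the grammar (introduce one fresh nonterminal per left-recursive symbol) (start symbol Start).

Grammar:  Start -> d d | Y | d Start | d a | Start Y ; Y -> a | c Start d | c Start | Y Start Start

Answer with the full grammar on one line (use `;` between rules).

Left recursion appears on Start, Y.
For Start: α = {Y}, β = {d d, Y, d Start, d a}. Rewrite as Start → β Start1 and Start1 → α Start1 | ε.
For Y: α = {Start Start}, β = {a, c Start d, c Start}. Rewrite as Y → β Y1 and Y1 → α Y1 | ε.

Start -> d d Start1 | Y Start1 | d Start Start1 | d a Start1; Y -> a Y1 | c Start d Y1 | c Start Y1; Start1 -> Y Start1 | eps; Y1 -> Start Start Y1 | eps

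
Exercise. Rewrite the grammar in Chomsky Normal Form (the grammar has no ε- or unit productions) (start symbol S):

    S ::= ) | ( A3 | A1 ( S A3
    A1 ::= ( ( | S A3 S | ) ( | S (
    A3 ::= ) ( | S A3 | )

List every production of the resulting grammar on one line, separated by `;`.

S ::= ) | X1 A3 | A1 Y1; A1 ::= X1 X1 | S Y3 | X2 X1 | S X1; A3 ::= X2 X1 | S A3 | ); X1 ::= (; X2 ::= ); Y1 ::= X1 Y2; Y2 ::= S A3; Y3 ::= A3 S

Introduce a nonterminal for each terminal appearing in a rule of length ≥ 2: X1 → (, X2 → ).
Binarize each right-hand side of length ≥ 3 by chaining fresh nonterminals (Y1, Y2, …): affected rules were S → A1 X1 S A3; A1 → S A3 S.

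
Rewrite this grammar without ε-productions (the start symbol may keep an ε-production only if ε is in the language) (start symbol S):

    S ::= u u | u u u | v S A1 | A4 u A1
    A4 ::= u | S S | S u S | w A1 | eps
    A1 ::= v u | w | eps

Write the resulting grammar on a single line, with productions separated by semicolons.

S ::= u u | u u u | v S A1 | v S | A4 u A1 | A4 u | u A1 | u; A4 ::= u | S S | S u S | w A1 | w; A1 ::= v u | w

The nullable symbols are {A1, A4}.
ε ∉ L(G), so no ε-production is kept.
For each production, add variants omitting each subset of nullable occurrences: S → v S A1 gives v S A1 | v S. S → A4 u A1 gives A4 u A1 | A4 u | u A1 | u. A4 → w A1 gives w A1 | w.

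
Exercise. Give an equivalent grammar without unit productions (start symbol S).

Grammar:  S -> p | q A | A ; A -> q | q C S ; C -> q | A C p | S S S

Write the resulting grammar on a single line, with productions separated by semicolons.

S -> p | q A | q | q C S; A -> q | q C S; C -> q | A C p | S S S

Unit pairs: S ⇒* {A}.
For each unit pair (A, B), copy every non-unit production of B to A, then drop all unit productions.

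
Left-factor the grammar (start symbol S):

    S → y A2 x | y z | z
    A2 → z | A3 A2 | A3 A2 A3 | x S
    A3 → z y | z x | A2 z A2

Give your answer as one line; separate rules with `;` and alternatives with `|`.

S has alternatives sharing prefix 'y': factor to S → y S' with S' → A2 x | z.
A2 has alternatives sharing prefix 'A3 A2': factor to A2 → A3 A2 A2' with A2' → ε | A3.
A3 has alternatives sharing prefix 'z': factor to A3 → z A3' with A3' → y | x.

S → z | y S'; A2 → z | x S | A3 A2 A2'; A3 → A2 z A2 | z A3'; S' → A2 x | z; A2' → ε | A3; A3' → y | x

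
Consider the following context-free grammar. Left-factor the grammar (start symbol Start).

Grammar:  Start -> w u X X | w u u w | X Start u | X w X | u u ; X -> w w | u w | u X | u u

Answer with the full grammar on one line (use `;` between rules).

Start has alternatives sharing prefix 'w u': factor to Start → w u Start1 with Start1 → X X | u w.
Start has alternatives sharing prefix 'X': factor to Start → X Start2 with Start2 → Start u | w X.
X has alternatives sharing prefix 'u': factor to X → u X1 with X1 → w | X | u.

Start -> u u | w u Start1 | X Start2; X -> w w | u X1; Start1 -> X X | u w; Start2 -> Start u | w X; X1 -> w | X | u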